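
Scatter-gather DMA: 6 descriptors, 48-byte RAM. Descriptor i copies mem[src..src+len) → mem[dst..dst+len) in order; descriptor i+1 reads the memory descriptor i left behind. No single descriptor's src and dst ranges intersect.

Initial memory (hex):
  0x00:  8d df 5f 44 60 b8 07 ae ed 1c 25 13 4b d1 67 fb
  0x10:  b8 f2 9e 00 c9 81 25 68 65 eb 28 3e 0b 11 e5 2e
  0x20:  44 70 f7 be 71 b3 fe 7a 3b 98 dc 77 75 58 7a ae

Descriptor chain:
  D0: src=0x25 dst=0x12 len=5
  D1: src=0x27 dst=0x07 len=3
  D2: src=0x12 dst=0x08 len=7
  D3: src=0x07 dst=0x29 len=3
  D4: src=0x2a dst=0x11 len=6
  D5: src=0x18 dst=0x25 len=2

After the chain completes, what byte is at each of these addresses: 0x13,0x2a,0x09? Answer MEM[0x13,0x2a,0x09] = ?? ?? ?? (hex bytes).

  after D0: wrote 5B at 0x12 = b3fe7a3b98
  after D1: wrote 3B at 0x07 = 7a3b98
  after D2: wrote 7B at 0x08 = b3fe7a3b986865
  after D3: wrote 3B at 0x29 = 7ab3fe
  after D4: wrote 6B at 0x11 = b3fe75587aae
  after D5: wrote 2B at 0x25 = 65eb
query mem[0x13]=0x75, mem[0x2a]=0xb3, mem[0x09]=0xfe

MEM[0x13,0x2a,0x09] = 75 b3 fe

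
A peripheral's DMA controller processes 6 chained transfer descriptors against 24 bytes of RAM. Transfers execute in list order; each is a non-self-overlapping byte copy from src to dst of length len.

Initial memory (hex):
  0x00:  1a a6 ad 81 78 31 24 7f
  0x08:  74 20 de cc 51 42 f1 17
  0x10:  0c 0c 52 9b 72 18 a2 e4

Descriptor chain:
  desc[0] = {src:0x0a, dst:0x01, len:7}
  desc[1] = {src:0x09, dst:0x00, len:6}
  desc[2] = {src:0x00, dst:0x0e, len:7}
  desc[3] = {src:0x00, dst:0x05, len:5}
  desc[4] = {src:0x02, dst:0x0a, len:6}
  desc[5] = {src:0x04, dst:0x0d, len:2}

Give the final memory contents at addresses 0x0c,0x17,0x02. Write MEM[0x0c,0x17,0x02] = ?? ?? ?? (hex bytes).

D0: mem[0x01..0x07] <- [de cc 51 42 f1 17 0c]
D1: mem[0x00..0x05] <- [20 de cc 51 42 f1]
D2: mem[0x0e..0x14] <- [20 de cc 51 42 f1 17]
D3: mem[0x05..0x09] <- [20 de cc 51 42]
D4: mem[0x0a..0x0f] <- [cc 51 42 20 de cc]
D5: mem[0x0d..0x0e] <- [42 20]
query mem[0x0c]=0x42, mem[0x17]=0xe4, mem[0x02]=0xcc

MEM[0x0c,0x17,0x02] = 42 e4 cc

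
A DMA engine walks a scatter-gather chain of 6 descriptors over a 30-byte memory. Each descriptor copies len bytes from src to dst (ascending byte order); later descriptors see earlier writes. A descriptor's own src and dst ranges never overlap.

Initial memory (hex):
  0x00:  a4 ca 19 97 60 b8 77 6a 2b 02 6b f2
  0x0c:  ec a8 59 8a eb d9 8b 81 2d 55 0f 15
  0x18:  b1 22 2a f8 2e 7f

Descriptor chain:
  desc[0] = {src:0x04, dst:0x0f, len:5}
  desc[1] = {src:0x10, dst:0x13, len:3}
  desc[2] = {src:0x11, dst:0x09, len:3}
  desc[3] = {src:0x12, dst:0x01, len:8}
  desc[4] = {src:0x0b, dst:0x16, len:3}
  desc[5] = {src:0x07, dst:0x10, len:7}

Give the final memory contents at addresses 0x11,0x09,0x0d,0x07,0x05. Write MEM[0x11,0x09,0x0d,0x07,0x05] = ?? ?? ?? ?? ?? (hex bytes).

  after D0: wrote 5B at 0x0f = 60b8776a2b
  after D1: wrote 3B at 0x13 = b8776a
  after D2: wrote 3B at 0x09 = 776ab8
  after D3: wrote 8B at 0x01 = 6ab8776a0f15b122
  after D4: wrote 3B at 0x16 = b8eca8
  after D5: wrote 7B at 0x10 = b122776ab8eca8
query mem[0x11]=0x22, mem[0x09]=0x77, mem[0x0d]=0xa8, mem[0x07]=0xb1, mem[0x05]=0x0f

MEM[0x11,0x09,0x0d,0x07,0x05] = 22 77 a8 b1 0f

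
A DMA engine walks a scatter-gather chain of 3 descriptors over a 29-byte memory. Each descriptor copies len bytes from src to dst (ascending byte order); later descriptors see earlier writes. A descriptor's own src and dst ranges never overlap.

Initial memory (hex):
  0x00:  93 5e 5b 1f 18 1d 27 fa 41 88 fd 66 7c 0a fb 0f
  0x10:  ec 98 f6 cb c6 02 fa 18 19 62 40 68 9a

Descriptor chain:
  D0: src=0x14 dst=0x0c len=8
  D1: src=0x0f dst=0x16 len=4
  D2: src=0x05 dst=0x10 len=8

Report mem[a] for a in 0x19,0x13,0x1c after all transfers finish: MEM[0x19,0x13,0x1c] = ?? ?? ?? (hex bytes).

MEM[0x19,0x13,0x1c] = 40 41 9a

[0] 0x14->0x0c len=8 : c6 02 fa 18 19 62 40 68
[1] 0x0f->0x16 len=4 : 18 19 62 40
[2] 0x05->0x10 len=8 : 1d 27 fa 41 88 fd 66 c6
query mem[0x19]=0x40, mem[0x13]=0x41, mem[0x1c]=0x9a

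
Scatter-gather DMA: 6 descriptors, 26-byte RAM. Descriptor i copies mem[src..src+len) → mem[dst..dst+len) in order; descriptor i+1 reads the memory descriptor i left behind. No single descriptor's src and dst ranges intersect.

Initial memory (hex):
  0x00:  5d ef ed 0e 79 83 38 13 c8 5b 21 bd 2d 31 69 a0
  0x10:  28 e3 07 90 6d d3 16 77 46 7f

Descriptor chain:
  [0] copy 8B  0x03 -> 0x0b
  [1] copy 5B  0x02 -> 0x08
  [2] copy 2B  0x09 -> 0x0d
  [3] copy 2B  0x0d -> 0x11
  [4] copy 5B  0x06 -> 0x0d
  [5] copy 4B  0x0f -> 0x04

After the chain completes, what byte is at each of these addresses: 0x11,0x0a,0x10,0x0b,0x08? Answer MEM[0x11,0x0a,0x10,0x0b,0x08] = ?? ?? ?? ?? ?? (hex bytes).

MEM[0x11,0x0a,0x10,0x0b,0x08] = 79 79 0e 83 ed

#0 dst[0x0b+8] := {0x0e,0x79,0x83,0x38,0x13,0xc8,0x5b,0x21}
#1 dst[0x08+5] := {0xed,0x0e,0x79,0x83,0x38}
#2 dst[0x0d+2] := {0x0e,0x79}
#3 dst[0x11+2] := {0x0e,0x79}
#4 dst[0x0d+5] := {0x38,0x13,0xed,0x0e,0x79}
#5 dst[0x04+4] := {0xed,0x0e,0x79,0x79}
query mem[0x11]=0x79, mem[0x0a]=0x79, mem[0x10]=0x0e, mem[0x0b]=0x83, mem[0x08]=0xed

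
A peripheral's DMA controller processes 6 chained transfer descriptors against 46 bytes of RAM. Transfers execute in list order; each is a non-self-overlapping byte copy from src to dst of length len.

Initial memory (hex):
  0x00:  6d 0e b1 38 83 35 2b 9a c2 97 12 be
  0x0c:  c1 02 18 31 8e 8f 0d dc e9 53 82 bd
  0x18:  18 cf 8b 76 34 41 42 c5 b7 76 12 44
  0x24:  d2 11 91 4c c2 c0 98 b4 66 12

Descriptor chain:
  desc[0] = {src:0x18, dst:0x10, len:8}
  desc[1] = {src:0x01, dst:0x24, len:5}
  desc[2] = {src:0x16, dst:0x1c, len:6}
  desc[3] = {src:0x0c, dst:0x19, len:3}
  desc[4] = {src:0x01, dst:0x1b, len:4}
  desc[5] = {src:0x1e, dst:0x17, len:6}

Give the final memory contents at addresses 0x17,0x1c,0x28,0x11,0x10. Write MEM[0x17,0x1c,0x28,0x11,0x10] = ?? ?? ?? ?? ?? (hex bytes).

[0] 0x18->0x10 len=8 : 18 cf 8b 76 34 41 42 c5
[1] 0x01->0x24 len=5 : 0e b1 38 83 35
[2] 0x16->0x1c len=6 : 42 c5 18 cf 8b 76
[3] 0x0c->0x19 len=3 : c1 02 18
[4] 0x01->0x1b len=4 : 0e b1 38 83
[5] 0x1e->0x17 len=6 : 83 cf 8b 76 12 44
query mem[0x17]=0x83, mem[0x1c]=0x44, mem[0x28]=0x35, mem[0x11]=0xcf, mem[0x10]=0x18

MEM[0x17,0x1c,0x28,0x11,0x10] = 83 44 35 cf 18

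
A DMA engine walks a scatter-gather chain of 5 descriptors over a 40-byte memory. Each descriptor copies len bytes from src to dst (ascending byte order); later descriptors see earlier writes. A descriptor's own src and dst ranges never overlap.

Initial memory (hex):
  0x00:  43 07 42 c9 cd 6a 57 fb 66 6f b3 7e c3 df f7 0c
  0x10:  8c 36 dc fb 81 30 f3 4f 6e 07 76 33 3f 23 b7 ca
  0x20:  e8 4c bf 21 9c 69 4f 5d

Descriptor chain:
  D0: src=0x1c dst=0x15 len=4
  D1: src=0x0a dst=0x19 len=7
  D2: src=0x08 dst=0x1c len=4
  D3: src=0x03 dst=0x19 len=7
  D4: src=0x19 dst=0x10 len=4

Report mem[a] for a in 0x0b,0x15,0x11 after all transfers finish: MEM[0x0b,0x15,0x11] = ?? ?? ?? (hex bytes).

MEM[0x0b,0x15,0x11] = 7e 3f cd

  after D0: wrote 4B at 0x15 = 3f23b7ca
  after D1: wrote 7B at 0x19 = b37ec3dff70c8c
  after D2: wrote 4B at 0x1c = 666fb37e
  after D3: wrote 7B at 0x19 = c9cd6a57fb666f
  after D4: wrote 4B at 0x10 = c9cd6a57
query mem[0x0b]=0x7e, mem[0x15]=0x3f, mem[0x11]=0xcd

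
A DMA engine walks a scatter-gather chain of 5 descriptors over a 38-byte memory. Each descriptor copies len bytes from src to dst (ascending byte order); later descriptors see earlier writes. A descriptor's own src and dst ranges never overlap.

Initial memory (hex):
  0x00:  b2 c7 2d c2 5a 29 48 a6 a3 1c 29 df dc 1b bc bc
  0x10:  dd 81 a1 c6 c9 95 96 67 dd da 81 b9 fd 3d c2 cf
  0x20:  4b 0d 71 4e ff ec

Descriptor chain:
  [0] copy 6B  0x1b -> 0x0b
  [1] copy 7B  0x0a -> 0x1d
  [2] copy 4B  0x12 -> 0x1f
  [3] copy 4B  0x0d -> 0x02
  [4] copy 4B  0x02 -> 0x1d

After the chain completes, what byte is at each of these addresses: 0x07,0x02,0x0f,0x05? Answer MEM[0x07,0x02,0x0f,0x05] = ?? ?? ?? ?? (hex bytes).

  after D0: wrote 6B at 0x0b = b9fd3dc2cf4b
  after D1: wrote 7B at 0x1d = 29b9fd3dc2cf4b
  after D2: wrote 4B at 0x1f = a1c6c995
  after D3: wrote 4B at 0x02 = 3dc2cf4b
  after D4: wrote 4B at 0x1d = 3dc2cf4b
query mem[0x07]=0xa6, mem[0x02]=0x3d, mem[0x0f]=0xcf, mem[0x05]=0x4b

MEM[0x07,0x02,0x0f,0x05] = a6 3d cf 4b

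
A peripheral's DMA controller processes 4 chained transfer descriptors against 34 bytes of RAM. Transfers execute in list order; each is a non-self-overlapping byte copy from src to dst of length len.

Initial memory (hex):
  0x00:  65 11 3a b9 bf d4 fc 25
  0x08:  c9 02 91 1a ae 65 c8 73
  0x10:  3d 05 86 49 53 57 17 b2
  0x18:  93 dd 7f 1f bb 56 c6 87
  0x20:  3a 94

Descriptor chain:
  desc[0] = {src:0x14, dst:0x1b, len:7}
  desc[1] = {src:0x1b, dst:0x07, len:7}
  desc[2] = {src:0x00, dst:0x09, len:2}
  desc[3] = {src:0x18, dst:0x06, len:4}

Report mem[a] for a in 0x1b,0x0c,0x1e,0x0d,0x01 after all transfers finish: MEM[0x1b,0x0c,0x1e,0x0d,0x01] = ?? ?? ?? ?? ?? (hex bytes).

[0] 0x14->0x1b len=7 : 53 57 17 b2 93 dd 7f
[1] 0x1b->0x07 len=7 : 53 57 17 b2 93 dd 7f
[2] 0x00->0x09 len=2 : 65 11
[3] 0x18->0x06 len=4 : 93 dd 7f 53
query mem[0x1b]=0x53, mem[0x0c]=0xdd, mem[0x1e]=0xb2, mem[0x0d]=0x7f, mem[0x01]=0x11

MEM[0x1b,0x0c,0x1e,0x0d,0x01] = 53 dd b2 7f 11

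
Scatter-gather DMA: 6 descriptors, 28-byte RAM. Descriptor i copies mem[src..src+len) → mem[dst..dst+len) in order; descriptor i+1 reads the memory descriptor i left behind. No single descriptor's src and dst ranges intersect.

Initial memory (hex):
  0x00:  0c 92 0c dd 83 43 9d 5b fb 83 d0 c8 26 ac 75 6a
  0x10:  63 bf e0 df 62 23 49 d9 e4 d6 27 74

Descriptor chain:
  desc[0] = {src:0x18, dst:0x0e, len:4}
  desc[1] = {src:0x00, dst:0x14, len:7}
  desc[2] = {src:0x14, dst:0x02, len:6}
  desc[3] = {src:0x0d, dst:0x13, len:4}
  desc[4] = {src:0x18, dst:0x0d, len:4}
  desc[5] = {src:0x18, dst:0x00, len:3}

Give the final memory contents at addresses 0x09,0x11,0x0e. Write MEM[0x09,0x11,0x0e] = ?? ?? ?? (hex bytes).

#0 dst[0x0e+4] := {0xe4,0xd6,0x27,0x74}
#1 dst[0x14+7] := {0x0c,0x92,0x0c,0xdd,0x83,0x43,0x9d}
#2 dst[0x02+6] := {0x0c,0x92,0x0c,0xdd,0x83,0x43}
#3 dst[0x13+4] := {0xac,0xe4,0xd6,0x27}
#4 dst[0x0d+4] := {0x83,0x43,0x9d,0x74}
#5 dst[0x00+3] := {0x83,0x43,0x9d}
query mem[0x09]=0x83, mem[0x11]=0x74, mem[0x0e]=0x43

MEM[0x09,0x11,0x0e] = 83 74 43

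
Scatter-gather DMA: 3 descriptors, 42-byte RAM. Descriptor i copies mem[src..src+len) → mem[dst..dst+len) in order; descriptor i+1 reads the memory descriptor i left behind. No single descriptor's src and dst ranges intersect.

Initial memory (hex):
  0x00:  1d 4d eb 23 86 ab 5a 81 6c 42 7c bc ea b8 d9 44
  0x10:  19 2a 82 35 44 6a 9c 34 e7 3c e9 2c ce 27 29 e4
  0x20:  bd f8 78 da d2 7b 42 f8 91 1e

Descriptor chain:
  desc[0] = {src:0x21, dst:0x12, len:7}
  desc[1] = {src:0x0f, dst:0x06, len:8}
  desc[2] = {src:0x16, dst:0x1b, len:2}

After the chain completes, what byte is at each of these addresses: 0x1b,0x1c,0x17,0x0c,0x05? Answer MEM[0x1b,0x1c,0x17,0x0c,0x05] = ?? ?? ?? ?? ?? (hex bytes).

[0] 0x21->0x12 len=7 : f8 78 da d2 7b 42 f8
[1] 0x0f->0x06 len=8 : 44 19 2a f8 78 da d2 7b
[2] 0x16->0x1b len=2 : 7b 42
query mem[0x1b]=0x7b, mem[0x1c]=0x42, mem[0x17]=0x42, mem[0x0c]=0xd2, mem[0x05]=0xab

MEM[0x1b,0x1c,0x17,0x0c,0x05] = 7b 42 42 d2 ab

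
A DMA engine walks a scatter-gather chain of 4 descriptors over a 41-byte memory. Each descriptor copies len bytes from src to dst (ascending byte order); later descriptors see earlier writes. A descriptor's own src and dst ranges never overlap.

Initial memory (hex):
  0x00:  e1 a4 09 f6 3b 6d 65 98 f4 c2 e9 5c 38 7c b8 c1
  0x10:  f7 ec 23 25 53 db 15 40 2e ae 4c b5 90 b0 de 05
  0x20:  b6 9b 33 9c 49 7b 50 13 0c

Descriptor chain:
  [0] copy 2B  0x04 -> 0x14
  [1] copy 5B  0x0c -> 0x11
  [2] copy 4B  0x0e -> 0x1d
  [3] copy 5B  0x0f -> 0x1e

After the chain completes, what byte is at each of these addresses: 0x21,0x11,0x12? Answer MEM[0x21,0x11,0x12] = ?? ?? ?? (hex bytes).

[0] 0x04->0x14 len=2 : 3b 6d
[1] 0x0c->0x11 len=5 : 38 7c b8 c1 f7
[2] 0x0e->0x1d len=4 : b8 c1 f7 38
[3] 0x0f->0x1e len=5 : c1 f7 38 7c b8
query mem[0x21]=0x7c, mem[0x11]=0x38, mem[0x12]=0x7c

MEM[0x21,0x11,0x12] = 7c 38 7c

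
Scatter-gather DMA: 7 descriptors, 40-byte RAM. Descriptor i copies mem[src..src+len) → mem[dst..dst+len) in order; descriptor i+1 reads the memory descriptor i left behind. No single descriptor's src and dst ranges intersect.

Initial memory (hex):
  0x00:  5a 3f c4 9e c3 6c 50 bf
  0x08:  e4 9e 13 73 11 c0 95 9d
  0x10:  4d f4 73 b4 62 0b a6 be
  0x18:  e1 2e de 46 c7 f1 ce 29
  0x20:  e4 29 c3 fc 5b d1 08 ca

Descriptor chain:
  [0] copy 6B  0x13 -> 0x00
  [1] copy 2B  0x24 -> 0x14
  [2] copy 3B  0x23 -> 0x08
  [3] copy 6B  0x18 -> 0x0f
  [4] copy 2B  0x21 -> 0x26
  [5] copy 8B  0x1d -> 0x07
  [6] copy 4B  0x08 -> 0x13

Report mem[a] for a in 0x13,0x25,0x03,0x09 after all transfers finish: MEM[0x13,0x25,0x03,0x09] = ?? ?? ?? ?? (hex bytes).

MEM[0x13,0x25,0x03,0x09] = ce d1 a6 29

D0: mem[0x00..0x05] <- [b4 62 0b a6 be e1]
D1: mem[0x14..0x15] <- [5b d1]
D2: mem[0x08..0x0a] <- [fc 5b d1]
D3: mem[0x0f..0x14] <- [e1 2e de 46 c7 f1]
D4: mem[0x26..0x27] <- [29 c3]
D5: mem[0x07..0x0e] <- [f1 ce 29 e4 29 c3 fc 5b]
D6: mem[0x13..0x16] <- [ce 29 e4 29]
query mem[0x13]=0xce, mem[0x25]=0xd1, mem[0x03]=0xa6, mem[0x09]=0x29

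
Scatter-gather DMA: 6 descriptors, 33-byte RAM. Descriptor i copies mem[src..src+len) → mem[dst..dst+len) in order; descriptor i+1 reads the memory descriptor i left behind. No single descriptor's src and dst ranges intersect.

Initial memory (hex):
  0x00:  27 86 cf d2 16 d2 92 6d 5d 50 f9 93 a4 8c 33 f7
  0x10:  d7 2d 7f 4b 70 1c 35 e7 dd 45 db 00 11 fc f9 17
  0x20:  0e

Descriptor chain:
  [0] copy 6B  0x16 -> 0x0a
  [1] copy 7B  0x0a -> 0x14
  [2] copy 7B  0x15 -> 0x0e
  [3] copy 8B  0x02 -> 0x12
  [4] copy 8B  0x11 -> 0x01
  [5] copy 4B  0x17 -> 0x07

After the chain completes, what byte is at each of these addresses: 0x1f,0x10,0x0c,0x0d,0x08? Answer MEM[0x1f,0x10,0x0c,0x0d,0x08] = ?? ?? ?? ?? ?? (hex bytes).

[0] 0x16->0x0a len=6 : 35 e7 dd 45 db 00
[1] 0x0a->0x14 len=7 : 35 e7 dd 45 db 00 d7
[2] 0x15->0x0e len=7 : e7 dd 45 db 00 d7 00
[3] 0x02->0x12 len=8 : cf d2 16 d2 92 6d 5d 50
[4] 0x11->0x01 len=8 : db cf d2 16 d2 92 6d 5d
[5] 0x17->0x07 len=4 : 6d 5d 50 d7
query mem[0x1f]=0x17, mem[0x10]=0x45, mem[0x0c]=0xdd, mem[0x0d]=0x45, mem[0x08]=0x5d

MEM[0x1f,0x10,0x0c,0x0d,0x08] = 17 45 dd 45 5d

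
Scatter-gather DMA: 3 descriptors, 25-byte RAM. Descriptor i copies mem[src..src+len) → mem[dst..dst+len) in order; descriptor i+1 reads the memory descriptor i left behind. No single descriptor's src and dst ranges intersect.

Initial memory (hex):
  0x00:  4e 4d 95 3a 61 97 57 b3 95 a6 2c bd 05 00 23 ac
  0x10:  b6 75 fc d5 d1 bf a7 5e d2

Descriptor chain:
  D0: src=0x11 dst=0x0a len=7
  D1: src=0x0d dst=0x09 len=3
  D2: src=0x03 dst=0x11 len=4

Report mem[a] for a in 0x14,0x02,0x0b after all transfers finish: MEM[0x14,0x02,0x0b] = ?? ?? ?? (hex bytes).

MEM[0x14,0x02,0x0b] = 57 95 a7

D0: mem[0x0a..0x10] <- [75 fc d5 d1 bf a7 5e]
D1: mem[0x09..0x0b] <- [d1 bf a7]
D2: mem[0x11..0x14] <- [3a 61 97 57]
query mem[0x14]=0x57, mem[0x02]=0x95, mem[0x0b]=0xa7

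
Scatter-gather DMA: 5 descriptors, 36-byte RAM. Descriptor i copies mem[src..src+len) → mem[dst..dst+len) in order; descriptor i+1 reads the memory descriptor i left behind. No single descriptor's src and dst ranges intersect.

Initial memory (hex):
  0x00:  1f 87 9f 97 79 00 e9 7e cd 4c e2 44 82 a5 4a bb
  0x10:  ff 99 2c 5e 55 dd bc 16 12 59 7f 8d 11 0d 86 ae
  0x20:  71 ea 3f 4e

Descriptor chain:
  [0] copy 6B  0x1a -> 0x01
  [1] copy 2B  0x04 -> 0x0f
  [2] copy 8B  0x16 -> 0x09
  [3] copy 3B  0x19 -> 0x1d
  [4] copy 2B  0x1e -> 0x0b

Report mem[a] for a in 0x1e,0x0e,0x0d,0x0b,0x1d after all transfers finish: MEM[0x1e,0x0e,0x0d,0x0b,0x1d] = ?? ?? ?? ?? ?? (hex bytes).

#0 dst[0x01+6] := {0x7f,0x8d,0x11,0x0d,0x86,0xae}
#1 dst[0x0f+2] := {0x0d,0x86}
#2 dst[0x09+8] := {0xbc,0x16,0x12,0x59,0x7f,0x8d,0x11,0x0d}
#3 dst[0x1d+3] := {0x59,0x7f,0x8d}
#4 dst[0x0b+2] := {0x7f,0x8d}
query mem[0x1e]=0x7f, mem[0x0e]=0x8d, mem[0x0d]=0x7f, mem[0x0b]=0x7f, mem[0x1d]=0x59

MEM[0x1e,0x0e,0x0d,0x0b,0x1d] = 7f 8d 7f 7f 59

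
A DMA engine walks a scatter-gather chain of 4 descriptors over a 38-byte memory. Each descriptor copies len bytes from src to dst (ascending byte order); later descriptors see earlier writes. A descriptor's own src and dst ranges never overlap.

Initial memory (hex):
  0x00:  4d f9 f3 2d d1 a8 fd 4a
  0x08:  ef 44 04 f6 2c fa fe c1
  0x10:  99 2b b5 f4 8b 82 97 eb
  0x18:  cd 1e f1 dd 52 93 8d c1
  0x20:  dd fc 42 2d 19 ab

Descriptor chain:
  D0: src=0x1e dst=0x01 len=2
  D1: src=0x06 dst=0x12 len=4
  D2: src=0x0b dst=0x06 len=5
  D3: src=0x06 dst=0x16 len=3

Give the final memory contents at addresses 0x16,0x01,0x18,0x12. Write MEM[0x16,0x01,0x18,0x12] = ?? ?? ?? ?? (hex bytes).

MEM[0x16,0x01,0x18,0x12] = f6 8d fa fd

  after D0: wrote 2B at 0x01 = 8dc1
  after D1: wrote 4B at 0x12 = fd4aef44
  after D2: wrote 5B at 0x06 = f62cfafec1
  after D3: wrote 3B at 0x16 = f62cfa
query mem[0x16]=0xf6, mem[0x01]=0x8d, mem[0x18]=0xfa, mem[0x12]=0xfd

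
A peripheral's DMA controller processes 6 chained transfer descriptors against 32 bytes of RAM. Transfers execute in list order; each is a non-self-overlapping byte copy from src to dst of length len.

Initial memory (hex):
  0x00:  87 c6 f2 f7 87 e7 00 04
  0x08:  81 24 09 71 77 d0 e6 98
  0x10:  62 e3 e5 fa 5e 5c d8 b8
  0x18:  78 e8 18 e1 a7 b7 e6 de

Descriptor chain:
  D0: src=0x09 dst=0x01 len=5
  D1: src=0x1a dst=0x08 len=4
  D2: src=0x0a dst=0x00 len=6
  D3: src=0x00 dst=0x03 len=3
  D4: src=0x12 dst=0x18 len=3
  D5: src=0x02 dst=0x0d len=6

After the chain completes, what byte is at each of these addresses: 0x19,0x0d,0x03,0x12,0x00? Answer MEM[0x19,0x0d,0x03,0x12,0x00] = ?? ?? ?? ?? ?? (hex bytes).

D0: mem[0x01..0x05] <- [24 09 71 77 d0]
D1: mem[0x08..0x0b] <- [18 e1 a7 b7]
D2: mem[0x00..0x05] <- [a7 b7 77 d0 e6 98]
D3: mem[0x03..0x05] <- [a7 b7 77]
D4: mem[0x18..0x1a] <- [e5 fa 5e]
D5: mem[0x0d..0x12] <- [77 a7 b7 77 00 04]
query mem[0x19]=0xfa, mem[0x0d]=0x77, mem[0x03]=0xa7, mem[0x12]=0x04, mem[0x00]=0xa7

MEM[0x19,0x0d,0x03,0x12,0x00] = fa 77 a7 04 a7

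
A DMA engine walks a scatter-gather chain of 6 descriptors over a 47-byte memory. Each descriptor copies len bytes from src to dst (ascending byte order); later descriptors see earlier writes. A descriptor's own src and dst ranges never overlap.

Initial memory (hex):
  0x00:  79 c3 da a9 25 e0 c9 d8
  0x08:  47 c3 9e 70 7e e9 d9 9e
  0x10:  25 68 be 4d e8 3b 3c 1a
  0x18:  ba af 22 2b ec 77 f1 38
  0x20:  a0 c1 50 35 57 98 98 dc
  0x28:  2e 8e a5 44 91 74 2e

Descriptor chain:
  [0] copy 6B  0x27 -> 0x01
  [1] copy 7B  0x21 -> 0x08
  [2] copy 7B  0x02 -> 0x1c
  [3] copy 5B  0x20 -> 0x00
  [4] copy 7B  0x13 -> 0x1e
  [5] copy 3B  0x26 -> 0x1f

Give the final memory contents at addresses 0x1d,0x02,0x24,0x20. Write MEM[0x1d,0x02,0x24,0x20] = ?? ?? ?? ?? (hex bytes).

MEM[0x1d,0x02,0x24,0x20] = 8e c1 af dc

D0: mem[0x01..0x06] <- [dc 2e 8e a5 44 91]
D1: mem[0x08..0x0e] <- [c1 50 35 57 98 98 dc]
D2: mem[0x1c..0x22] <- [2e 8e a5 44 91 d8 c1]
D3: mem[0x00..0x04] <- [91 d8 c1 35 57]
D4: mem[0x1e..0x24] <- [4d e8 3b 3c 1a ba af]
D5: mem[0x1f..0x21] <- [98 dc 2e]
query mem[0x1d]=0x8e, mem[0x02]=0xc1, mem[0x24]=0xaf, mem[0x20]=0xdc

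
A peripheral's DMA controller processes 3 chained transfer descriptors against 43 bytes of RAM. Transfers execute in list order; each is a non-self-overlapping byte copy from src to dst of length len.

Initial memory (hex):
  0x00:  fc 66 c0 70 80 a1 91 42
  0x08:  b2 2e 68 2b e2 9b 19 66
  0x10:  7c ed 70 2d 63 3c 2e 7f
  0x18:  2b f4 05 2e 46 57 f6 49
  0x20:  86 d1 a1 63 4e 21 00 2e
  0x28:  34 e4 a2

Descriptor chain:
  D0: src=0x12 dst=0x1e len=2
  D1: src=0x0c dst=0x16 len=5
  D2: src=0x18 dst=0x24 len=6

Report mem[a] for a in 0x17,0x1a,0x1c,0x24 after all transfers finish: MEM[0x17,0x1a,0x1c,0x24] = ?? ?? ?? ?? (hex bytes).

  after D0: wrote 2B at 0x1e = 702d
  after D1: wrote 5B at 0x16 = e29b19667c
  after D2: wrote 6B at 0x24 = 19667c2e4657
query mem[0x17]=0x9b, mem[0x1a]=0x7c, mem[0x1c]=0x46, mem[0x24]=0x19

MEM[0x17,0x1a,0x1c,0x24] = 9b 7c 46 19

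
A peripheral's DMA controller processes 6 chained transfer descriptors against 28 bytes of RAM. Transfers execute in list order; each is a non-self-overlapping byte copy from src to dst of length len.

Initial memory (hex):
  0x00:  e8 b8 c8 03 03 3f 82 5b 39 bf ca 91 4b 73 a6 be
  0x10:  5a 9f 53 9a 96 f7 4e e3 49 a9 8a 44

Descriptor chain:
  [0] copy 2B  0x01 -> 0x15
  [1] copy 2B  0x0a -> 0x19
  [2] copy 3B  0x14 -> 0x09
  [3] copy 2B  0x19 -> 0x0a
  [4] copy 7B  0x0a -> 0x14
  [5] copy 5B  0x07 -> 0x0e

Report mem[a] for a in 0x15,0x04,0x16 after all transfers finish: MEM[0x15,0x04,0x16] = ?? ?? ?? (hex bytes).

MEM[0x15,0x04,0x16] = 91 03 4b

  after D0: wrote 2B at 0x15 = b8c8
  after D1: wrote 2B at 0x19 = ca91
  after D2: wrote 3B at 0x09 = 96b8c8
  after D3: wrote 2B at 0x0a = ca91
  after D4: wrote 7B at 0x14 = ca914b73a6be5a
  after D5: wrote 5B at 0x0e = 5b3996ca91
query mem[0x15]=0x91, mem[0x04]=0x03, mem[0x16]=0x4b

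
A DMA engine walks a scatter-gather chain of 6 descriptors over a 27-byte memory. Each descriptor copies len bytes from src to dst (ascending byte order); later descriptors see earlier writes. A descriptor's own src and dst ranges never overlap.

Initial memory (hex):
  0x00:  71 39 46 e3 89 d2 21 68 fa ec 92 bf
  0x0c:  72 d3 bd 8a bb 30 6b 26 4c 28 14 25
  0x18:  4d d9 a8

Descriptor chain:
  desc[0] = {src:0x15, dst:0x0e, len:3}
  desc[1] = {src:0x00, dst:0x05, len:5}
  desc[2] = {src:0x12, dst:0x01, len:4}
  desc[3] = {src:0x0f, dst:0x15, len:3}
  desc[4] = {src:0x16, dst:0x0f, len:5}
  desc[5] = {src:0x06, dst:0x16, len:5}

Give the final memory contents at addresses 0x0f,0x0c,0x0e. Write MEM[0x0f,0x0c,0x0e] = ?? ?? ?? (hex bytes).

D0: mem[0x0e..0x10] <- [28 14 25]
D1: mem[0x05..0x09] <- [71 39 46 e3 89]
D2: mem[0x01..0x04] <- [6b 26 4c 28]
D3: mem[0x15..0x17] <- [14 25 30]
D4: mem[0x0f..0x13] <- [25 30 4d d9 a8]
D5: mem[0x16..0x1a] <- [39 46 e3 89 92]
query mem[0x0f]=0x25, mem[0x0c]=0x72, mem[0x0e]=0x28

MEM[0x0f,0x0c,0x0e] = 25 72 28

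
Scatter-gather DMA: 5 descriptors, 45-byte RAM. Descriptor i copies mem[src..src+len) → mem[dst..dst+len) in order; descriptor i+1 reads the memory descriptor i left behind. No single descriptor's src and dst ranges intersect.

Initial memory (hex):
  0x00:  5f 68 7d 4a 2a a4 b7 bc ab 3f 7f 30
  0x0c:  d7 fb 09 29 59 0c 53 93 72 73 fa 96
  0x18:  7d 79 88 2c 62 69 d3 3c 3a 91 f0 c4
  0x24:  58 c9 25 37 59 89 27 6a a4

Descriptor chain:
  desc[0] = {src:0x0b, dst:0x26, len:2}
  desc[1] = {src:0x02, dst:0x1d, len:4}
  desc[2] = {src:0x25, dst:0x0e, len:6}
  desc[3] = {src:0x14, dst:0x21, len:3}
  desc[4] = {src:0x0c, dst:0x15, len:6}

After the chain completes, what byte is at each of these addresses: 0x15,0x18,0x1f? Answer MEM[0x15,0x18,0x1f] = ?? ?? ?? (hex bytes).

MEM[0x15,0x18,0x1f] = d7 30 2a

#0 dst[0x26+2] := {0x30,0xd7}
#1 dst[0x1d+4] := {0x7d,0x4a,0x2a,0xa4}
#2 dst[0x0e+6] := {0xc9,0x30,0xd7,0x59,0x89,0x27}
#3 dst[0x21+3] := {0x72,0x73,0xfa}
#4 dst[0x15+6] := {0xd7,0xfb,0xc9,0x30,0xd7,0x59}
query mem[0x15]=0xd7, mem[0x18]=0x30, mem[0x1f]=0x2a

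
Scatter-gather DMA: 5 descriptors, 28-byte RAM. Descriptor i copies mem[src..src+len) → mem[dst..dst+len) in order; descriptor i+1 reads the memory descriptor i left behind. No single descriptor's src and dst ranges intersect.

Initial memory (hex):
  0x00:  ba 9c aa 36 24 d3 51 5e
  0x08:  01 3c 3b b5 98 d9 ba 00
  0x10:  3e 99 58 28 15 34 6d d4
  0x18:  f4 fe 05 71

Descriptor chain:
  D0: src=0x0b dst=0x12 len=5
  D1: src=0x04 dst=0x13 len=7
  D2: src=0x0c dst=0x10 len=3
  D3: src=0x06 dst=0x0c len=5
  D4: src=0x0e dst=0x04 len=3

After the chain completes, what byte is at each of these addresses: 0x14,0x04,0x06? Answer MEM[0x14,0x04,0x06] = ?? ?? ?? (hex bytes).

D0: mem[0x12..0x16] <- [b5 98 d9 ba 00]
D1: mem[0x13..0x19] <- [24 d3 51 5e 01 3c 3b]
D2: mem[0x10..0x12] <- [98 d9 ba]
D3: mem[0x0c..0x10] <- [51 5e 01 3c 3b]
D4: mem[0x04..0x06] <- [01 3c 3b]
query mem[0x14]=0xd3, mem[0x04]=0x01, mem[0x06]=0x3b

MEM[0x14,0x04,0x06] = d3 01 3b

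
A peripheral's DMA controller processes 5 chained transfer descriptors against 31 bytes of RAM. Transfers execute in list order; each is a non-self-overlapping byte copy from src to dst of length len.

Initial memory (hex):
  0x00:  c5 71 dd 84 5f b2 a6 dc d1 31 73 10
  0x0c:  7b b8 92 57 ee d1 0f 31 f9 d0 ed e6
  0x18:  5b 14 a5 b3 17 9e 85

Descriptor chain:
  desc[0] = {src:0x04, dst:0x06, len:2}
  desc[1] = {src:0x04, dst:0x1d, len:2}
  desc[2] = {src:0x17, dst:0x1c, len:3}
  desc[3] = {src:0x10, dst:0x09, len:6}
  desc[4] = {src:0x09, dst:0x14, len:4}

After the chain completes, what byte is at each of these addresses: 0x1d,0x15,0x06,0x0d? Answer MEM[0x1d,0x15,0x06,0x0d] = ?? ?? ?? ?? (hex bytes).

  after D0: wrote 2B at 0x06 = 5fb2
  after D1: wrote 2B at 0x1d = 5fb2
  after D2: wrote 3B at 0x1c = e65b14
  after D3: wrote 6B at 0x09 = eed10f31f9d0
  after D4: wrote 4B at 0x14 = eed10f31
query mem[0x1d]=0x5b, mem[0x15]=0xd1, mem[0x06]=0x5f, mem[0x0d]=0xf9

MEM[0x1d,0x15,0x06,0x0d] = 5b d1 5f f9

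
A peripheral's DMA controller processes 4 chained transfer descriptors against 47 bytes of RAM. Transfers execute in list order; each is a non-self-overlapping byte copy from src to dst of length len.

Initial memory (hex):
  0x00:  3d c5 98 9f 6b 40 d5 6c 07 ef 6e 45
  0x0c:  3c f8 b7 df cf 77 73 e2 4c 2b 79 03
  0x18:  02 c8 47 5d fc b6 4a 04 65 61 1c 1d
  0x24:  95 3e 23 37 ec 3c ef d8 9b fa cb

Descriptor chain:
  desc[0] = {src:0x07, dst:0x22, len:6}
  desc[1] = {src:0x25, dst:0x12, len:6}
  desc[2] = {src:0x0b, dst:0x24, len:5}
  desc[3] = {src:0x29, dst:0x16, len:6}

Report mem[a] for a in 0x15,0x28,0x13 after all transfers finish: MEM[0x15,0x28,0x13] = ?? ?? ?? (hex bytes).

MEM[0x15,0x28,0x13] = ec df 45

D0: mem[0x22..0x27] <- [6c 07 ef 6e 45 3c]
D1: mem[0x12..0x17] <- [6e 45 3c ec 3c ef]
D2: mem[0x24..0x28] <- [45 3c f8 b7 df]
D3: mem[0x16..0x1b] <- [3c ef d8 9b fa cb]
query mem[0x15]=0xec, mem[0x28]=0xdf, mem[0x13]=0x45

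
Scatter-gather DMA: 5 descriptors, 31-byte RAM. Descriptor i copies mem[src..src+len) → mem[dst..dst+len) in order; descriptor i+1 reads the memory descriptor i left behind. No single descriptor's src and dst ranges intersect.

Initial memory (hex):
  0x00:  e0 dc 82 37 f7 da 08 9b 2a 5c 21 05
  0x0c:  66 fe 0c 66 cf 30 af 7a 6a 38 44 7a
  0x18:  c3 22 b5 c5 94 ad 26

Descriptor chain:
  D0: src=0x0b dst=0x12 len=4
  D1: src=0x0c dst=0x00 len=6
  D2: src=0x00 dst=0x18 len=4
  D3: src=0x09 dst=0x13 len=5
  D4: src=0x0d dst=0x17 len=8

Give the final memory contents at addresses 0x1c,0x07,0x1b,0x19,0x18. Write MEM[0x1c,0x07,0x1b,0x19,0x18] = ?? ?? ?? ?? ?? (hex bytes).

MEM[0x1c,0x07,0x1b,0x19,0x18] = 05 9b 30 66 0c

#0 dst[0x12+4] := {0x05,0x66,0xfe,0x0c}
#1 dst[0x00+6] := {0x66,0xfe,0x0c,0x66,0xcf,0x30}
#2 dst[0x18+4] := {0x66,0xfe,0x0c,0x66}
#3 dst[0x13+5] := {0x5c,0x21,0x05,0x66,0xfe}
#4 dst[0x17+8] := {0xfe,0x0c,0x66,0xcf,0x30,0x05,0x5c,0x21}
query mem[0x1c]=0x05, mem[0x07]=0x9b, mem[0x1b]=0x30, mem[0x19]=0x66, mem[0x18]=0x0c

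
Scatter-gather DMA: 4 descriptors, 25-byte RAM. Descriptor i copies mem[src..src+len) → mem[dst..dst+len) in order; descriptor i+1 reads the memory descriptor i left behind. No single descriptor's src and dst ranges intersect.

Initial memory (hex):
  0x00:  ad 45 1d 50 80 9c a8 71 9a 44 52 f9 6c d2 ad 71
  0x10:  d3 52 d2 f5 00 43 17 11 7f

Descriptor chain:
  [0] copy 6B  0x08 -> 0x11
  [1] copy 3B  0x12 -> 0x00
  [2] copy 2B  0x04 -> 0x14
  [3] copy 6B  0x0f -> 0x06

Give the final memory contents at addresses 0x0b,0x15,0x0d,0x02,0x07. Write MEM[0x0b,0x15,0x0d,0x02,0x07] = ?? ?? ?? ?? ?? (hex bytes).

[0] 0x08->0x11 len=6 : 9a 44 52 f9 6c d2
[1] 0x12->0x00 len=3 : 44 52 f9
[2] 0x04->0x14 len=2 : 80 9c
[3] 0x0f->0x06 len=6 : 71 d3 9a 44 52 80
query mem[0x0b]=0x80, mem[0x15]=0x9c, mem[0x0d]=0xd2, mem[0x02]=0xf9, mem[0x07]=0xd3

MEM[0x0b,0x15,0x0d,0x02,0x07] = 80 9c d2 f9 d3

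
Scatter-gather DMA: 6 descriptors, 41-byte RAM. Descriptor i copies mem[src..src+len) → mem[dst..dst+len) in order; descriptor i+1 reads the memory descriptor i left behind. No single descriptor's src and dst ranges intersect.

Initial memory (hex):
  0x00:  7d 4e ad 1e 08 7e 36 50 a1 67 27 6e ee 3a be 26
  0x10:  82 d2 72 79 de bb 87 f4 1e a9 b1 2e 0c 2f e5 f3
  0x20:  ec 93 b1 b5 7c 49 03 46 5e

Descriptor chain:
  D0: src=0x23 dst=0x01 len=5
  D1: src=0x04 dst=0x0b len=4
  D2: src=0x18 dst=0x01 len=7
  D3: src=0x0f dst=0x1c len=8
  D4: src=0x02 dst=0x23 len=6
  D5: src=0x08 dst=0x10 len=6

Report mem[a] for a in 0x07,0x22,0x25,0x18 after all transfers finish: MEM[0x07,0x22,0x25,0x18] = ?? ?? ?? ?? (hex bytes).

[0] 0x23->0x01 len=5 : b5 7c 49 03 46
[1] 0x04->0x0b len=4 : 03 46 36 50
[2] 0x18->0x01 len=7 : 1e a9 b1 2e 0c 2f e5
[3] 0x0f->0x1c len=8 : 26 82 d2 72 79 de bb 87
[4] 0x02->0x23 len=6 : a9 b1 2e 0c 2f e5
[5] 0x08->0x10 len=6 : a1 67 27 03 46 36
query mem[0x07]=0xe5, mem[0x22]=0xbb, mem[0x25]=0x2e, mem[0x18]=0x1e

MEM[0x07,0x22,0x25,0x18] = e5 bb 2e 1e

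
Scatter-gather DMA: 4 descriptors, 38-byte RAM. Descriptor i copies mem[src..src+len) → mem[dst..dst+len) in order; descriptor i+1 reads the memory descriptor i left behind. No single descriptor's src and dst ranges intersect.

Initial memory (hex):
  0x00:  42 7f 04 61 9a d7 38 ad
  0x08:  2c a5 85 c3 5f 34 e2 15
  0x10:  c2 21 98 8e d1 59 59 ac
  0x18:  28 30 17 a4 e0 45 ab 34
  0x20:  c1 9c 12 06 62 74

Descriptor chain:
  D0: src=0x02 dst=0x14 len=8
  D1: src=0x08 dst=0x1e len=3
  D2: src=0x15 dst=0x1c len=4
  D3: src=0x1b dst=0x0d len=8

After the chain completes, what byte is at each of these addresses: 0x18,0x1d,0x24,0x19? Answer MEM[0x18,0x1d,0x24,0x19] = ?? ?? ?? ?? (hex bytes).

MEM[0x18,0x1d,0x24,0x19] = 38 9a 62 ad

#0 dst[0x14+8] := {0x04,0x61,0x9a,0xd7,0x38,0xad,0x2c,0xa5}
#1 dst[0x1e+3] := {0x2c,0xa5,0x85}
#2 dst[0x1c+4] := {0x61,0x9a,0xd7,0x38}
#3 dst[0x0d+8] := {0xa5,0x61,0x9a,0xd7,0x38,0x85,0x9c,0x12}
query mem[0x18]=0x38, mem[0x1d]=0x9a, mem[0x24]=0x62, mem[0x19]=0xad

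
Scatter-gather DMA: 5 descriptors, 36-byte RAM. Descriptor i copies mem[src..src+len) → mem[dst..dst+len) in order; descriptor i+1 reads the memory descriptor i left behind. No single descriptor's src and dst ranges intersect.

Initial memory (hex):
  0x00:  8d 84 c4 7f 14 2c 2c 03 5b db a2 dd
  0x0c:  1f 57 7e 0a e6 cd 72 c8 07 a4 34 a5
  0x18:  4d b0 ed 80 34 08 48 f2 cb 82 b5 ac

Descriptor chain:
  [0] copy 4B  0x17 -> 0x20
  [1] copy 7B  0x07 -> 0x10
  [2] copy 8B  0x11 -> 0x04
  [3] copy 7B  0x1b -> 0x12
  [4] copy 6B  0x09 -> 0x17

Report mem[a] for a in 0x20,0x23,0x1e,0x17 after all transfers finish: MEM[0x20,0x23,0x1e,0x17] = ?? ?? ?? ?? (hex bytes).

#0 dst[0x20+4] := {0xa5,0x4d,0xb0,0xed}
#1 dst[0x10+7] := {0x03,0x5b,0xdb,0xa2,0xdd,0x1f,0x57}
#2 dst[0x04+8] := {0x5b,0xdb,0xa2,0xdd,0x1f,0x57,0xa5,0x4d}
#3 dst[0x12+7] := {0x80,0x34,0x08,0x48,0xf2,0xa5,0x4d}
#4 dst[0x17+6] := {0x57,0xa5,0x4d,0x1f,0x57,0x7e}
query mem[0x20]=0xa5, mem[0x23]=0xed, mem[0x1e]=0x48, mem[0x17]=0x57

MEM[0x20,0x23,0x1e,0x17] = a5 ed 48 57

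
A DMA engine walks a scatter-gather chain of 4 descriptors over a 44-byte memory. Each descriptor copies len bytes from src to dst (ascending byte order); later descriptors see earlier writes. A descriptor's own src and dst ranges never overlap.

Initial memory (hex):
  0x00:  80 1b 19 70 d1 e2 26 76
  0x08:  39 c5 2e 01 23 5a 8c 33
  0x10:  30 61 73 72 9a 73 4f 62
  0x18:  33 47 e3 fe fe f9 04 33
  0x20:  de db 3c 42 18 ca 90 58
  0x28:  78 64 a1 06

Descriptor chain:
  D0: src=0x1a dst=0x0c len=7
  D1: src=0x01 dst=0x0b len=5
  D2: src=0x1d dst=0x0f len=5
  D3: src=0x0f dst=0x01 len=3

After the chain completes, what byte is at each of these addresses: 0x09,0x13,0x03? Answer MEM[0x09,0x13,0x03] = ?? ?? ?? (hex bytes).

D0: mem[0x0c..0x12] <- [e3 fe fe f9 04 33 de]
D1: mem[0x0b..0x0f] <- [1b 19 70 d1 e2]
D2: mem[0x0f..0x13] <- [f9 04 33 de db]
D3: mem[0x01..0x03] <- [f9 04 33]
query mem[0x09]=0xc5, mem[0x13]=0xdb, mem[0x03]=0x33

MEM[0x09,0x13,0x03] = c5 db 33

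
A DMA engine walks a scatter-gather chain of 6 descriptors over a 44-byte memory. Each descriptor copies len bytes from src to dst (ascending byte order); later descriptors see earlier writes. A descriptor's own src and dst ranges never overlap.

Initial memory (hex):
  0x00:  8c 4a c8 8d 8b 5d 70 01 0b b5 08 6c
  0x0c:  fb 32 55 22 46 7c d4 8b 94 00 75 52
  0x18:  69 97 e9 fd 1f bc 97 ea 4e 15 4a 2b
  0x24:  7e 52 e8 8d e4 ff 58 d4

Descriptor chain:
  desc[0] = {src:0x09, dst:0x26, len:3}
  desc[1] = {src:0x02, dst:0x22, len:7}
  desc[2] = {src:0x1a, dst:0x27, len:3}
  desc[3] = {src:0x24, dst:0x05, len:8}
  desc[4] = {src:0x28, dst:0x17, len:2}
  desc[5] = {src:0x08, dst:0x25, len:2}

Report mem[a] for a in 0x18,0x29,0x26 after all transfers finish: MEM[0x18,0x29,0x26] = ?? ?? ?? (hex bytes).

MEM[0x18,0x29,0x26] = 1f 1f fd

D0: mem[0x26..0x28] <- [b5 08 6c]
D1: mem[0x22..0x28] <- [c8 8d 8b 5d 70 01 0b]
D2: mem[0x27..0x29] <- [e9 fd 1f]
D3: mem[0x05..0x0c] <- [8b 5d 70 e9 fd 1f 58 d4]
D4: mem[0x17..0x18] <- [fd 1f]
D5: mem[0x25..0x26] <- [e9 fd]
query mem[0x18]=0x1f, mem[0x29]=0x1f, mem[0x26]=0xfd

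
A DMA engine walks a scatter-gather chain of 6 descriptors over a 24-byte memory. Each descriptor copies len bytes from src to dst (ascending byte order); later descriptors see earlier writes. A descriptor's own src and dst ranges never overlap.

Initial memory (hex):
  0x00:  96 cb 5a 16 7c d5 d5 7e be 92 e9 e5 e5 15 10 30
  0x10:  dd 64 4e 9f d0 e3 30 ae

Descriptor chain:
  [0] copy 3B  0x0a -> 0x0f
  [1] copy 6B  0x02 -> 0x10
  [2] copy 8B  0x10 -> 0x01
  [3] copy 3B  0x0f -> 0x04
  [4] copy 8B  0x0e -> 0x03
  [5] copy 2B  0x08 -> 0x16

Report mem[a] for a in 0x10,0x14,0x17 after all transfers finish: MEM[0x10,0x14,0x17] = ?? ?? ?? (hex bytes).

  after D0: wrote 3B at 0x0f = e9e5e5
  after D1: wrote 6B at 0x10 = 5a167cd5d57e
  after D2: wrote 8B at 0x01 = 5a167cd5d57e30ae
  after D3: wrote 3B at 0x04 = e95a16
  after D4: wrote 8B at 0x03 = 10e95a167cd5d57e
  after D5: wrote 2B at 0x16 = d5d5
query mem[0x10]=0x5a, mem[0x14]=0xd5, mem[0x17]=0xd5

MEM[0x10,0x14,0x17] = 5a d5 d5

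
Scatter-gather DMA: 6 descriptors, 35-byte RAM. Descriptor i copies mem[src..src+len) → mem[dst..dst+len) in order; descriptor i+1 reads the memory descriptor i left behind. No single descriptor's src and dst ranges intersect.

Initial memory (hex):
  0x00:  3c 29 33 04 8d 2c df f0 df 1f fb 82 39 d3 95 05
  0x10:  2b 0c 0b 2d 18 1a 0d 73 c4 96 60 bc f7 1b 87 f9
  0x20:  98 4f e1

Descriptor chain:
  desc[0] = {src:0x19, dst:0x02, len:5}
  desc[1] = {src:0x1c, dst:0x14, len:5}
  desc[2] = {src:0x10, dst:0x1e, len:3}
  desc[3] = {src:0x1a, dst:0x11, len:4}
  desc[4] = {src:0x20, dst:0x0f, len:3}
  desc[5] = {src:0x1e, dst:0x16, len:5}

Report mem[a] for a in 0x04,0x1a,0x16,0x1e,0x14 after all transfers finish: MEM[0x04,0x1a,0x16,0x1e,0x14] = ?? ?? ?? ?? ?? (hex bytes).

[0] 0x19->0x02 len=5 : 96 60 bc f7 1b
[1] 0x1c->0x14 len=5 : f7 1b 87 f9 98
[2] 0x10->0x1e len=3 : 2b 0c 0b
[3] 0x1a->0x11 len=4 : 60 bc f7 1b
[4] 0x20->0x0f len=3 : 0b 4f e1
[5] 0x1e->0x16 len=5 : 2b 0c 0b 4f e1
query mem[0x04]=0xbc, mem[0x1a]=0xe1, mem[0x16]=0x2b, mem[0x1e]=0x2b, mem[0x14]=0x1b

MEM[0x04,0x1a,0x16,0x1e,0x14] = bc e1 2b 2b 1b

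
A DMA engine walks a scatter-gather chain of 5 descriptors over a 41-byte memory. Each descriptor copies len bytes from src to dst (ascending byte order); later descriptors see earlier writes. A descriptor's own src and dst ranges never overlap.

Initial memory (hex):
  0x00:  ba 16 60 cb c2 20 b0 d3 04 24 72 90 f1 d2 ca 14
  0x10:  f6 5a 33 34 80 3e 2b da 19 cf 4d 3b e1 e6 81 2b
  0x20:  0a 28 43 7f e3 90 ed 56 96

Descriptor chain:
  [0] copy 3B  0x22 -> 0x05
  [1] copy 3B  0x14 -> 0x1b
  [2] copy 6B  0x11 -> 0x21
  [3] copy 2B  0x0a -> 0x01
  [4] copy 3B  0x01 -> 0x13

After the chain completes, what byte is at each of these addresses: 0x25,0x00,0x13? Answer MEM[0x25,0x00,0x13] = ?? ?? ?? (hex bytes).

[0] 0x22->0x05 len=3 : 43 7f e3
[1] 0x14->0x1b len=3 : 80 3e 2b
[2] 0x11->0x21 len=6 : 5a 33 34 80 3e 2b
[3] 0x0a->0x01 len=2 : 72 90
[4] 0x01->0x13 len=3 : 72 90 cb
query mem[0x25]=0x3e, mem[0x00]=0xba, mem[0x13]=0x72

MEM[0x25,0x00,0x13] = 3e ba 72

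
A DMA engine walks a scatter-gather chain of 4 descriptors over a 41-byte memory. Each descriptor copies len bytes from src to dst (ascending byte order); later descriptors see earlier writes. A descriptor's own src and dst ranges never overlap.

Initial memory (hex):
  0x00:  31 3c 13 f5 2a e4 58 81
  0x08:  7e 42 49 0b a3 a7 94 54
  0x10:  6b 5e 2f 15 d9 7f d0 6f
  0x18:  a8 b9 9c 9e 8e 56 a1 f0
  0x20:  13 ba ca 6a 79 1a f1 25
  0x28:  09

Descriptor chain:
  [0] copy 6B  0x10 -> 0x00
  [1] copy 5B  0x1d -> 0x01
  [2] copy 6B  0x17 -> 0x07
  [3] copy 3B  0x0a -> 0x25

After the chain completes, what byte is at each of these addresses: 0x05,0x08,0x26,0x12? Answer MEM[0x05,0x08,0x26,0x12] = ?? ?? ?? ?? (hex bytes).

D0: mem[0x00..0x05] <- [6b 5e 2f 15 d9 7f]
D1: mem[0x01..0x05] <- [56 a1 f0 13 ba]
D2: mem[0x07..0x0c] <- [6f a8 b9 9c 9e 8e]
D3: mem[0x25..0x27] <- [9c 9e 8e]
query mem[0x05]=0xba, mem[0x08]=0xa8, mem[0x26]=0x9e, mem[0x12]=0x2f

MEM[0x05,0x08,0x26,0x12] = ba a8 9e 2f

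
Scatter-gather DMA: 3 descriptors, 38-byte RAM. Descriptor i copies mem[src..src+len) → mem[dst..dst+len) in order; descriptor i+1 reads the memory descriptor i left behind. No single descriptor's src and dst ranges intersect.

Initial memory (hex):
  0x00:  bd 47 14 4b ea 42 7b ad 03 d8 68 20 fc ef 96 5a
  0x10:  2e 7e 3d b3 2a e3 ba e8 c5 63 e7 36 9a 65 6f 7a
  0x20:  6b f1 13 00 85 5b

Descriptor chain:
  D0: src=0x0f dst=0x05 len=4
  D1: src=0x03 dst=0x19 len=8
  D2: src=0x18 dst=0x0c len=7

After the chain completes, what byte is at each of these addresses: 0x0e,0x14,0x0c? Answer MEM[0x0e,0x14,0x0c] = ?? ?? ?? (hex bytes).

  after D0: wrote 4B at 0x05 = 5a2e7e3d
  after D1: wrote 8B at 0x19 = 4bea5a2e7e3dd868
  after D2: wrote 7B at 0x0c = c54bea5a2e7e3d
query mem[0x0e]=0xea, mem[0x14]=0x2a, mem[0x0c]=0xc5

MEM[0x0e,0x14,0x0c] = ea 2a c5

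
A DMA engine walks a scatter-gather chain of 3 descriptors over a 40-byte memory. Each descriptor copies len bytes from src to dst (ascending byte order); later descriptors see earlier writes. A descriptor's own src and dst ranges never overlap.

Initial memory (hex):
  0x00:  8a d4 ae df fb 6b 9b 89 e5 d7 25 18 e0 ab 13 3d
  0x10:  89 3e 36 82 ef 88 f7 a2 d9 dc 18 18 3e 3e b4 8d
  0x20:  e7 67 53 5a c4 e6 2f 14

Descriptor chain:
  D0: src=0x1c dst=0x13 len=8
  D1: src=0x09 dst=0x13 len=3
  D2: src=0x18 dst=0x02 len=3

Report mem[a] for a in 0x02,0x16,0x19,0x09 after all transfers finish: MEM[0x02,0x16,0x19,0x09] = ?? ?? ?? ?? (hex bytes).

[0] 0x1c->0x13 len=8 : 3e 3e b4 8d e7 67 53 5a
[1] 0x09->0x13 len=3 : d7 25 18
[2] 0x18->0x02 len=3 : 67 53 5a
query mem[0x02]=0x67, mem[0x16]=0x8d, mem[0x19]=0x53, mem[0x09]=0xd7

MEM[0x02,0x16,0x19,0x09] = 67 8d 53 d7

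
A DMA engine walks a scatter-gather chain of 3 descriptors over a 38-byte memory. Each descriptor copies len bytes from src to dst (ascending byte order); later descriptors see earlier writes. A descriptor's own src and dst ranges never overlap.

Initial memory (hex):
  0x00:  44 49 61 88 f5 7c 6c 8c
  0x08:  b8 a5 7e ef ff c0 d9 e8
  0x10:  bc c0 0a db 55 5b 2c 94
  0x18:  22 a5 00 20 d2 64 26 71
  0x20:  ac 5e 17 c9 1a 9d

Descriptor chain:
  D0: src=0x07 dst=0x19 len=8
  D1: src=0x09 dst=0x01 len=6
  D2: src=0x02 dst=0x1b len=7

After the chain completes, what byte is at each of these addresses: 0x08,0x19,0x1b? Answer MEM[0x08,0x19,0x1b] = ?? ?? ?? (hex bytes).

MEM[0x08,0x19,0x1b] = b8 8c 7e

[0] 0x07->0x19 len=8 : 8c b8 a5 7e ef ff c0 d9
[1] 0x09->0x01 len=6 : a5 7e ef ff c0 d9
[2] 0x02->0x1b len=7 : 7e ef ff c0 d9 8c b8
query mem[0x08]=0xb8, mem[0x19]=0x8c, mem[0x1b]=0x7e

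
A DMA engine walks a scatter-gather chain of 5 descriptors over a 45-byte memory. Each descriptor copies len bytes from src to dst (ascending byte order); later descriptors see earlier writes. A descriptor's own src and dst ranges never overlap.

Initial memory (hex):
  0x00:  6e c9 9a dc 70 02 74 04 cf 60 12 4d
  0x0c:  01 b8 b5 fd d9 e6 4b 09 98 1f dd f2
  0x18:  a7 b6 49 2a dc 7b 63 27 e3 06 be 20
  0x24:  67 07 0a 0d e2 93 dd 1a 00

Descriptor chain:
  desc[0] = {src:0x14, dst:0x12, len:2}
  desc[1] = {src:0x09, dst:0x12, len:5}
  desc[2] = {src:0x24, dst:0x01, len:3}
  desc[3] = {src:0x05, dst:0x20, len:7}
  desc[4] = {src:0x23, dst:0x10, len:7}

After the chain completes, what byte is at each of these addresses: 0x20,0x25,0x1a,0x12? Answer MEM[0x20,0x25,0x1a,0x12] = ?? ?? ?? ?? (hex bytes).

MEM[0x20,0x25,0x1a,0x12] = 02 12 49 12

D0: mem[0x12..0x13] <- [98 1f]
D1: mem[0x12..0x16] <- [60 12 4d 01 b8]
D2: mem[0x01..0x03] <- [67 07 0a]
D3: mem[0x20..0x26] <- [02 74 04 cf 60 12 4d]
D4: mem[0x10..0x16] <- [cf 60 12 4d 0d e2 93]
query mem[0x20]=0x02, mem[0x25]=0x12, mem[0x1a]=0x49, mem[0x12]=0x12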